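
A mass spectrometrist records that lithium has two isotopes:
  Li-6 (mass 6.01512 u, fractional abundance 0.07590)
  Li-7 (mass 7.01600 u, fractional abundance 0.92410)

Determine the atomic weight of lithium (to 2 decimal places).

6.94 u

Ar = Σ fᵢ·mᵢ = 0.07590 × 6.01512 + 0.92410 × 7.01600
= 0.456548 + 6.483486 = 6.940034 u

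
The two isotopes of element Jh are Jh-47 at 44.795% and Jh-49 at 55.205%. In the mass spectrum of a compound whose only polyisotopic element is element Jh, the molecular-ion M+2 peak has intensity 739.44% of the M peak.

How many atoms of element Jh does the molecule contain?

6

With n Jh atoms, P(M+2)/P(M) = C(n,1)·p^(n−1)q / p^n = n·q/p = n · 0.55205/0.44795.
n = 7.3944 × 0.44795/0.55205 = 6.00 ≈ 6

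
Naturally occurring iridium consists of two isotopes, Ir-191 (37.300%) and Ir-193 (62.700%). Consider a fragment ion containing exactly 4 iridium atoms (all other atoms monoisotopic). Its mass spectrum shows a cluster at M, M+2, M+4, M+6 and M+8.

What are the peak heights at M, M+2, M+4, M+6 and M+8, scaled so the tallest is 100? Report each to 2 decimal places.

5.26 : 35.39 : 89.23 : 100.00 : 42.02

Each Ir atom is independently Ir-191 (p = 0.37300) or Ir-193 (q = 0.62700); the cluster is the binomial expansion (p + q)^4.
P(M) = 0.37300^4 = 0.019357
P(M+2) = 4 × 0.37300^3 × 0.62700^1 = 0.130153
P(M+4) = 6 × 0.37300^2 × 0.62700^2 = 0.328174
P(M+6) = 4 × 0.37300^1 × 0.62700^3 = 0.367766
P(M+8) = 0.62700^4 = 0.154550
The M+6 peak is largest (0.367766); scaling to 100 gives 5.26 : 35.39 : 89.23 : 100.00 : 42.02.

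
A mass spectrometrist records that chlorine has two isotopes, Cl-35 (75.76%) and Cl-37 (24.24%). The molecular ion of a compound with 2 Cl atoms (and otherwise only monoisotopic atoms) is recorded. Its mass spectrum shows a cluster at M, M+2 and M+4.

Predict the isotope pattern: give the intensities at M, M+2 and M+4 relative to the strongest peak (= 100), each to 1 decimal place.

100.0 : 64.0 : 10.2

Each Cl atom is independently Cl-35 (p = 0.7576) or Cl-37 (q = 0.2424); the cluster is the binomial expansion (p + q)^2.
P(M) = 0.7576^2 = 0.573958
P(M+2) = 2 × 0.7576^1 × 0.2424^1 = 0.367284
P(M+4) = 0.2424^2 = 0.058758
The M peak is largest (0.573958); scaling to 100 gives 100.0 : 64.0 : 10.2.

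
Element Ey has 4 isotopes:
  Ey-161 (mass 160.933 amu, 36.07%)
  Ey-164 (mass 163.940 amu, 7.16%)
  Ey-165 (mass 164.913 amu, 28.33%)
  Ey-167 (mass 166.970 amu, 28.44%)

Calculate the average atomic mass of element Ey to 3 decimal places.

163.993 amu

The abundance-weighted mean is 0.3607 × 160.933 + 0.0716 × 163.940 + 0.2833 × 164.913 + 0.2844 × 166.970
= 58.0485 + 11.7381 + 46.7199 + 47.4863 = 163.9928 amu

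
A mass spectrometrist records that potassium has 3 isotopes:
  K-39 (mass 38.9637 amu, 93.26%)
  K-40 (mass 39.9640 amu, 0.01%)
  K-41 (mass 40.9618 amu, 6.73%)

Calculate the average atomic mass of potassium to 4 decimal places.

Weight each isotope mass by its fractional abundance: 0.9326 × 38.9637 + 0.0001 × 39.9640 + 0.0673 × 40.9618
= 36.33755 + 0.00400 + 2.75673 = 39.09828 amu

39.0983 amu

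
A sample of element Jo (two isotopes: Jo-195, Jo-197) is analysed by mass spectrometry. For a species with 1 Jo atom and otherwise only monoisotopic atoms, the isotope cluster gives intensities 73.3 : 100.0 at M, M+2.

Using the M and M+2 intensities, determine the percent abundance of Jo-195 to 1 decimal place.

42.3%

If p is the fraction of Jo that is Jo-195, then I(M+2)/I(M) = [C(1,1)·p^0·(1−p)] / p^1 = 1·(1−p)/p = 100.0/73.3 = 1.3643
(1−p)/p = 1.3643/1 = 1.3643  ⇒  p = 1/(1 + 1.3643) = 0.4230
Jo-195: 42.3%, Jo-197: 57.7%.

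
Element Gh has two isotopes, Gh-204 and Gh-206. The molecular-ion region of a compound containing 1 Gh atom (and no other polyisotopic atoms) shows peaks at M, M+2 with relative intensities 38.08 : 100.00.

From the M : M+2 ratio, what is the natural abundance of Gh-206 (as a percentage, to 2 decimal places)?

72.42%

Write p for the Gh-204 fraction. I(M+2)/I(M) = [C(1,1)·p^0·(1−p)] / p^1 = 1·(1−p)/p = 100.00/38.08 = 2.6261
(1−p)/p = 2.6261/1 = 2.6261  ⇒  p = 1/(1 + 2.6261) = 0.2758
Gh-204: 27.58%, Gh-206: 72.42%.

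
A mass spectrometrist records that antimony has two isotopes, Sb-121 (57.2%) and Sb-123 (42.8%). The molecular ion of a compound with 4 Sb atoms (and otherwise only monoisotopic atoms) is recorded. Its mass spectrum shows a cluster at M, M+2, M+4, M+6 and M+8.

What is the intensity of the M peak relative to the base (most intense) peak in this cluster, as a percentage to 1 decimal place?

Binomial terms of (0.572 + 0.428)^4: M 0.1070, M+2 0.3204, M+4 0.3596, M+6 0.1794, M+8 0.0336 → M+4 is the base peak.
P(M+4) = C(4,2) × 0.572^2 × 0.428^2 = 6 × 0.327184 × 0.183184 = 0.359609 (base)
P(M) = C(4,0) × 0.572^4 × 0.428^0 = 1 × 0.10704937 × 1.0000 = 0.107049
Relative intensity = 0.107049 / 0.359609 × 100 = 29.8

29.8%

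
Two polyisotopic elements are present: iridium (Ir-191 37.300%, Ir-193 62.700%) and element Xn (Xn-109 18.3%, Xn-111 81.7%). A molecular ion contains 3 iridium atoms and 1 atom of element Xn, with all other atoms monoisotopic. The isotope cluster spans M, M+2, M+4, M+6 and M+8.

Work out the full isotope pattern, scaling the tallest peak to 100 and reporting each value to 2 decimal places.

2.35 : 22.32 : 72.76 : 100.00 : 49.78

Iridium pattern (n=3): 0.05189512 : 0.26170165 : 0.43991135 : 0.24649188
Element Xn pattern (n=1): 0.1830 : 0.8170
Convolve the two distributions (both contribute in 2-u steps):
  M: 0.05189512×0.1830 = 0.009497
  M+2: 0.05189512×0.8170 + 0.26170165×0.1830 = 0.090290
  M+4: 0.26170165×0.8170 + 0.43991135×0.1830 = 0.294314
  M+6: 0.43991135×0.8170 + 0.24649188×0.1830 = 0.404516
  M+8: 0.24649188×0.8170 = 0.201384
Scale to base peak (0.404516) = 100: 2.35 : 22.32 : 72.76 : 100.00 : 49.78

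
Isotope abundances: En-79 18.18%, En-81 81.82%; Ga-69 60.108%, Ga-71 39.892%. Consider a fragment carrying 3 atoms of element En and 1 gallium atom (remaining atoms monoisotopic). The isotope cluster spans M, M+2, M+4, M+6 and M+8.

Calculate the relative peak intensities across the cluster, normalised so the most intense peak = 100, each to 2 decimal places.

Element En pattern (n=3): 0.00600872 : 0.08112757 : 0.36511871 : 0.547745
Gallium pattern (n=1): 0.60108 : 0.39892
Convolve the two distributions (both contribute in 2-u steps):
  M: 0.00600872×0.60108 = 0.003612
  M+2: 0.00600872×0.39892 + 0.08112757×0.60108 = 0.051161
  M+4: 0.08112757×0.39892 + 0.36511871×0.60108 = 0.251829
  M+6: 0.36511871×0.39892 + 0.547745×0.60108 = 0.474892
  M+8: 0.547745×0.39892 = 0.218506
Scale to base peak (0.474892) = 100: 0.76 : 10.77 : 53.03 : 100.00 : 46.01

0.76 : 10.77 : 53.03 : 100.00 : 46.01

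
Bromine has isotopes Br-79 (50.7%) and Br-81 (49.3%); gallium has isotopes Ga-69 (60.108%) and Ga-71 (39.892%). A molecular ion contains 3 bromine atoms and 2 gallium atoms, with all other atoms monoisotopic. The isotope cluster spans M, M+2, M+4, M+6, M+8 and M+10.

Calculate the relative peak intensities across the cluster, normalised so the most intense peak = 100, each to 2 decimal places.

Bromine pattern (n=3): 0.13032384 : 0.38017547 : 0.36967753 : 0.11982316
Gallium pattern (n=2): 0.36129717 : 0.47956567 : 0.15913717
Convolve the two distributions (both contribute in 2-u steps):
  M: 0.13032384×0.36129717 = 0.047086
  M+2: 0.13032384×0.47956567 + 0.38017547×0.36129717 = 0.199855
  M+4: 0.13032384×0.15913717 + 0.38017547×0.47956567 + 0.36967753×0.36129717 = 0.336622
  M+6: 0.38017547×0.15913717 + 0.36967753×0.47956567 + 0.11982316×0.36129717 = 0.281076
  M+8: 0.36967753×0.15913717 + 0.11982316×0.47956567 = 0.116293
  M+10: 0.11982316×0.15913717 = 0.019068
Scale to base peak (0.336622) = 100: 13.99 : 59.37 : 100.00 : 83.50 : 34.55 : 5.66

13.99 : 59.37 : 100.00 : 83.50 : 34.55 : 5.66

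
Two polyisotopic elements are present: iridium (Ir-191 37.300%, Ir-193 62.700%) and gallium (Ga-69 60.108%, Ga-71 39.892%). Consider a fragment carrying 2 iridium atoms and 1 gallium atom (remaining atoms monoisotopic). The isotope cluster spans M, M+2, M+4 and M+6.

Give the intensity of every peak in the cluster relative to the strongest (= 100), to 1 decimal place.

19.8 : 79.6 : 100.0 : 37.1

Iridium pattern (n=2): 0.139129 : 0.467742 : 0.393129
Gallium pattern (n=1): 0.60108 : 0.39892
Convolve the two distributions (both contribute in 2-u steps):
  M: 0.139129×0.60108 = 0.083628
  M+2: 0.139129×0.39892 + 0.467742×0.60108 = 0.336652
  M+4: 0.467742×0.39892 + 0.393129×0.60108 = 0.422894
  M+6: 0.393129×0.39892 = 0.156827
Scale to base peak (0.422894) = 100: 19.8 : 79.6 : 100.0 : 37.1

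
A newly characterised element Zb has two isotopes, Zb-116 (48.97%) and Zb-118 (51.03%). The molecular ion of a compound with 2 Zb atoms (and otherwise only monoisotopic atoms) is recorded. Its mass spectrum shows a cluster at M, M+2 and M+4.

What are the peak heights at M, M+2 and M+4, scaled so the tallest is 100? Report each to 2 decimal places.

47.98 : 100.00 : 52.10

The 2 Zb atoms are independent, so intensities follow the terms of (0.4897 + 0.5103)^2.
P(M) = 0.4897^2 = 0.239806
P(M+2) = 2 × 0.4897^1 × 0.5103^1 = 0.499788
P(M+4) = 0.5103^2 = 0.260406
The M+2 peak is largest (0.499788); scaling to 100 gives 47.98 : 100.00 : 52.10.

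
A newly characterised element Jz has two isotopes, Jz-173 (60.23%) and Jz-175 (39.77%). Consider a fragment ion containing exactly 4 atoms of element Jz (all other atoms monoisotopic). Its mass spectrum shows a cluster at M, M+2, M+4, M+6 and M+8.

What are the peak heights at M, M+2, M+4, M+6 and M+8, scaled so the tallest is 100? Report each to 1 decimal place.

Each Jz atom is independently Jz-173 (p = 0.6023) or Jz-175 (q = 0.3977); the cluster is the binomial expansion (p + q)^4.
P(M) = 0.6023^4 = 0.131599
P(M+2) = 4 × 0.6023^3 × 0.3977^1 = 0.347580
P(M+4) = 6 × 0.6023^2 × 0.3977^2 = 0.344261
P(M+6) = 4 × 0.6023^1 × 0.3977^3 = 0.151544
P(M+8) = 0.3977^4 = 0.025016
The M+2 peak is largest (0.347580); scaling to 100 gives 37.9 : 100.0 : 99.0 : 43.6 : 7.2.

37.9 : 100.0 : 99.0 : 43.6 : 7.2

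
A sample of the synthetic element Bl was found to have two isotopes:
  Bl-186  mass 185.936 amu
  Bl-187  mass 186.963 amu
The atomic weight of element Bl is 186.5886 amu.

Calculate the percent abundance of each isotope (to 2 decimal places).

Bl-186: 36.46%, Bl-187: 63.54%

Let x be the fractional abundance of Bl-186; then Bl-187 has abundance 1 − x.
185.936·x + 186.963·(1 − x) = 186.5886
(185.936 − 186.963)·x = 186.5886 − 186.963
x = -0.3744 / -1.027 = 0.36456 → 36.46% Bl-186, 63.54% Bl-187.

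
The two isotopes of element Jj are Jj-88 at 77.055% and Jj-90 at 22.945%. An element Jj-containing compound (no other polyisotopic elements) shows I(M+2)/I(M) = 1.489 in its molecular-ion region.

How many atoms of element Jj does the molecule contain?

For n independent Jj atoms, I(M+2)/I(M) = n · (abundance Jj-90) / (abundance Jj-88) = n · 0.22945/0.77055.
n = 1.489 × 0.77055/0.22945 = 5.00 ≈ 5

5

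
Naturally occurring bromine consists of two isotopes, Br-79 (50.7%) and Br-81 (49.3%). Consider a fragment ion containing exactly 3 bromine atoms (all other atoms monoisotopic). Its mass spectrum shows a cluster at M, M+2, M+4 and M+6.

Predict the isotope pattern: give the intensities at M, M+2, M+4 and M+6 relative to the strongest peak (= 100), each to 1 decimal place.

34.3 : 100.0 : 97.2 : 31.5

The 3 Br atoms are independent, so intensities follow the terms of (0.507 + 0.493)^3.
P(M) = 0.507^3 = 0.130324
P(M+2) = 3 × 0.507^2 × 0.493^1 = 0.380175
P(M+4) = 3 × 0.507^1 × 0.493^2 = 0.369678
P(M+6) = 0.493^3 = 0.119823
The M+2 peak is largest (0.380175); scaling to 100 gives 34.3 : 100.0 : 97.2 : 31.5.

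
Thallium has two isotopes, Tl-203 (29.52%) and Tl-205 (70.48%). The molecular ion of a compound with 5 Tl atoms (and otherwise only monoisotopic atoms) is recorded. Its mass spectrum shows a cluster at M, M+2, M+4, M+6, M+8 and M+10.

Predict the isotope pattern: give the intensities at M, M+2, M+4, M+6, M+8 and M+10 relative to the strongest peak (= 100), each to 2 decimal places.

Expanding (0.2952 + 0.7048)^5:
P(M) = 0.2952^5 = 0.002242
P(M+2) = 5 × 0.2952^4 × 0.7048^1 = 0.026761
P(M+4) = 10 × 0.2952^3 × 0.7048^2 = 0.127785
P(M+6) = 10 × 0.2952^2 × 0.7048^3 = 0.305092
P(M+8) = 5 × 0.2952^1 × 0.7048^4 = 0.364208
P(M+10) = 0.7048^5 = 0.173912
The M+8 peak is largest (0.364208); scaling to 100 gives 0.62 : 7.35 : 35.09 : 83.77 : 100.00 : 47.75.

0.62 : 7.35 : 35.09 : 83.77 : 100.00 : 47.75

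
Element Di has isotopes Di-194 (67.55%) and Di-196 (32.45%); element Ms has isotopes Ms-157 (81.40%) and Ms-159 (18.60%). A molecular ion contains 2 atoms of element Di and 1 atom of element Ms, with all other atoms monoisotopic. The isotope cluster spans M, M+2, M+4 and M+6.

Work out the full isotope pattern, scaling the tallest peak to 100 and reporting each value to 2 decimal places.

Element Di pattern (n=2): 0.45630025 : 0.4383995 : 0.10530025
Element Ms pattern (n=1): 0.8140 : 0.1860
Convolve the two distributions (both contribute in 2-u steps):
  M: 0.45630025×0.8140 = 0.371428
  M+2: 0.45630025×0.1860 + 0.4383995×0.8140 = 0.441729
  M+4: 0.4383995×0.1860 + 0.10530025×0.8140 = 0.167257
  M+6: 0.10530025×0.1860 = 0.019586
Scale to base peak (0.441729) = 100: 84.09 : 100.00 : 37.86 : 4.43

84.09 : 100.00 : 37.86 : 4.43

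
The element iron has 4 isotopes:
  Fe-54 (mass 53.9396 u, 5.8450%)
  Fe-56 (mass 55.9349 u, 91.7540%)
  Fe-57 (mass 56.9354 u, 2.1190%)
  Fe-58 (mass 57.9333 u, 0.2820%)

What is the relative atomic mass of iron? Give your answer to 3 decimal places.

Ar = Σ fᵢ·mᵢ = 0.058450 × 53.9396 + 0.917540 × 55.9349 + 0.021190 × 56.9354 + 0.002820 × 57.9333
= 3.15277 + 51.32251 + 1.20646 + 0.16337 = 55.84511 u

55.845 u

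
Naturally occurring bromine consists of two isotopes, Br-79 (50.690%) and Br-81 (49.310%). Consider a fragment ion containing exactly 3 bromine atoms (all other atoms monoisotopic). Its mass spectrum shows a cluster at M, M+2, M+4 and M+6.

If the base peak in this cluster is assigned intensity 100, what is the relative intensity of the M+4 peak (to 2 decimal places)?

97.28

Term probabilities: M 0.1302, M+2 0.3801, M+4 0.3698, M+6 0.1199. Base peak = M+2.
P(M+2) = C(3,1) × 0.50690^2 × 0.49310^1 = 3 × 0.25694761 × 0.4931 = 0.380103 (base)
P(M+4) = C(3,2) × 0.50690^1 × 0.49310^2 = 3 × 0.5069 × 0.24314761 = 0.369755
Relative intensity = 0.369755 / 0.380103 × 100 = 97.28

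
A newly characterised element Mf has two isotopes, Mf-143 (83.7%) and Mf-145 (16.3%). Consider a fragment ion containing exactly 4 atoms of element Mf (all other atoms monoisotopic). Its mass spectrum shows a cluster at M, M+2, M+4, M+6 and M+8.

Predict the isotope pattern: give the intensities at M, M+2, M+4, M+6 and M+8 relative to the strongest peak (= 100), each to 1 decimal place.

Each Mf atom is independently Mf-143 (p = 0.837) or Mf-145 (q = 0.163); the cluster is the binomial expansion (p + q)^4.
P(M) = 0.837^4 = 0.490797
P(M+2) = 4 × 0.837^3 × 0.163^1 = 0.382317
P(M+4) = 6 × 0.837^2 × 0.163^2 = 0.111681
P(M+6) = 4 × 0.837^1 × 0.163^3 = 0.014499
P(M+8) = 0.163^4 = 0.000706
The M peak is largest (0.490797); scaling to 100 gives 100.0 : 77.9 : 22.8 : 3.0 : 0.1.

100.0 : 77.9 : 22.8 : 3.0 : 0.1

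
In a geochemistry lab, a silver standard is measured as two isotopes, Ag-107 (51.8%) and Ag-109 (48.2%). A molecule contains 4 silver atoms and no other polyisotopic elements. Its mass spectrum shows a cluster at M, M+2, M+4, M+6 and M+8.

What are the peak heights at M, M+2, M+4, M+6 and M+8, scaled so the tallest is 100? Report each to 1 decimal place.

19.2 : 71.6 : 100.0 : 62.0 : 14.4

The 4 Ag atoms are independent, so intensities follow the terms of (0.518 + 0.482)^4.
P(M) = 0.518^4 = 0.071998
P(M+2) = 4 × 0.518^3 × 0.482^1 = 0.267976
P(M+4) = 6 × 0.518^2 × 0.482^2 = 0.374029
P(M+6) = 4 × 0.518^1 × 0.482^3 = 0.232023
P(M+8) = 0.482^4 = 0.053974
The M+4 peak is largest (0.374029); scaling to 100 gives 19.2 : 71.6 : 100.0 : 62.0 : 14.4.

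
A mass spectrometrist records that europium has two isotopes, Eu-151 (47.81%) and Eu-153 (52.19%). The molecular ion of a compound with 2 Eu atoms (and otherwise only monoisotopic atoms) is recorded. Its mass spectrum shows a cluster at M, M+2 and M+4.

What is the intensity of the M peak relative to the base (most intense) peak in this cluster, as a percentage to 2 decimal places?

Term probabilities: M 0.2286, M+2 0.4990, M+4 0.2724. Base peak = M+2.
P(M+2) = C(2,1) × 0.4781^1 × 0.5219^1 = 2 × 0.4781 × 0.5219 = 0.499041 (base)
P(M) = C(2,0) × 0.4781^2 × 0.5219^0 = 1 × 0.22857961 × 1.0000 = 0.228580
Relative intensity = 0.228580 / 0.499041 × 100 = 45.80

45.80%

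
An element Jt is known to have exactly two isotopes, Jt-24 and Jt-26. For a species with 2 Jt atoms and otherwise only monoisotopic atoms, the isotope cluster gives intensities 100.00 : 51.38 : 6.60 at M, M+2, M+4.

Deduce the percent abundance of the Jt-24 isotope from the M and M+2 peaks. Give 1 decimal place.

79.6%

Let p = fractional abundance of Jt-24. I(M+2)/I(M) = [C(2,1)·p^1·(1−p)] / p^2 = 2·(1−p)/p = 51.38/100.00 = 0.5138
(1−p)/p = 0.5138/2 = 0.2569  ⇒  p = 1/(1 + 0.2569) = 0.7956
Jt-24: 79.6%, Jt-26: 20.4%.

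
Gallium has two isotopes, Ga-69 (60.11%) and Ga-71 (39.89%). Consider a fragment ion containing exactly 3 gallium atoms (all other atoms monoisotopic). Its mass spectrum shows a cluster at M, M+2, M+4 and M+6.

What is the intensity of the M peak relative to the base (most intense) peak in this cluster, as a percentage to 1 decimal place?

Binomial terms of (0.6011 + 0.3989)^3: M 0.2172, M+2 0.4324, M+4 0.2869, M+6 0.0635 → M+2 is the base peak.
P(M+2) = C(3,1) × 0.6011^2 × 0.3989^1 = 3 × 0.36132121 × 0.3989 = 0.432393 (base)
P(M) = C(3,0) × 0.6011^3 × 0.3989^0 = 1 × 0.21719018 × 1.0000 = 0.217190
Relative intensity = 0.217190 / 0.432393 × 100 = 50.2

50.2%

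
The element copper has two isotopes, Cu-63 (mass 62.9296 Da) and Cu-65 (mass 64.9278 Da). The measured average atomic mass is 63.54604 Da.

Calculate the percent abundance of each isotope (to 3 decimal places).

Cu-63: 69.150%, Cu-65: 30.850%

Let x be the fractional abundance of Cu-63; then Cu-65 has abundance 1 − x.
62.9296·x + 64.9278·(1 − x) = 63.54604
(62.9296 − 64.9278)·x = 63.54604 − 64.9278
x = -1.38176 / -1.9982 = 0.69150 → 69.150% Cu-63, 30.850% Cu-65.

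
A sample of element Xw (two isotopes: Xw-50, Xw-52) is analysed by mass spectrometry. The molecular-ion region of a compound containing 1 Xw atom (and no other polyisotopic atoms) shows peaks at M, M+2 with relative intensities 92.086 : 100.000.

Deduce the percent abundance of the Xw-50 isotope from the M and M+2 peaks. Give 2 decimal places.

47.94%

If p is the fraction of Xw that is Xw-50, then I(M+2)/I(M) = [C(1,1)·p^0·(1−p)] / p^1 = 1·(1−p)/p = 100.000/92.086 = 1.0859
(1−p)/p = 1.0859/1 = 1.0859  ⇒  p = 1/(1 + 1.0859) = 0.4794
Xw-50: 47.94%, Xw-52: 52.06%.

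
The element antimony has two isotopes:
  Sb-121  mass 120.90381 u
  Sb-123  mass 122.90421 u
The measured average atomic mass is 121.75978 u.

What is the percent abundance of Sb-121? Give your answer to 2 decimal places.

57.21%

Let x be the fractional abundance of Sb-121; then Sb-123 has abundance 1 − x.
120.90381·x + 122.90421·(1 − x) = 121.75978
(120.90381 − 122.90421)·x = 121.75978 − 122.90421
x = -1.14443 / -2.00040 = 0.57210 → 57.21% Sb-121, 42.79% Sb-123.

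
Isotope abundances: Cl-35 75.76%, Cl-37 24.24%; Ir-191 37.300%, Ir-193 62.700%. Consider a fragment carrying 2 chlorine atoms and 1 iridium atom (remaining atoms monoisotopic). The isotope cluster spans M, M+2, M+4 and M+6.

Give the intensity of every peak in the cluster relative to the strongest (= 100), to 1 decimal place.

43.1 : 100.0 : 50.8 : 7.4

Chlorine pattern (n=2): 0.57395776 : 0.36728448 : 0.05875776
Iridium pattern (n=1): 0.3730 : 0.6270
Convolve the two distributions (both contribute in 2-u steps):
  M: 0.57395776×0.3730 = 0.214086
  M+2: 0.57395776×0.6270 + 0.36728448×0.3730 = 0.496869
  M+4: 0.36728448×0.6270 + 0.05875776×0.3730 = 0.252204
  M+6: 0.05875776×0.6270 = 0.036841
Scale to base peak (0.496869) = 100: 43.1 : 100.0 : 50.8 : 7.4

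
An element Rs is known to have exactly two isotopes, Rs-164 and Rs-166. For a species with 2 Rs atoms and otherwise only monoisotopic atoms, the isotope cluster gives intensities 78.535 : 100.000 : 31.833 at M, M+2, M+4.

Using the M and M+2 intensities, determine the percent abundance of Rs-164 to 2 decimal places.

61.10%

If p is the fraction of Rs that is Rs-164, then I(M+2)/I(M) = [C(2,1)·p^1·(1−p)] / p^2 = 2·(1−p)/p = 100.000/78.535 = 1.2733
(1−p)/p = 1.2733/2 = 0.6367  ⇒  p = 1/(1 + 0.6367) = 0.6110
Rs-164: 61.10%, Rs-166: 38.90%.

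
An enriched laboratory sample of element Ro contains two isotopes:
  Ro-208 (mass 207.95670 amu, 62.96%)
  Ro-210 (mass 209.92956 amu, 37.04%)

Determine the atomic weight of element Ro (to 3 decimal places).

Average mass = Σ (abundance × isotope mass) = 0.6296 × 207.95670 + 0.3704 × 209.92956
= 130.929538 + 77.757909 = 208.687447 amu

208.687 amu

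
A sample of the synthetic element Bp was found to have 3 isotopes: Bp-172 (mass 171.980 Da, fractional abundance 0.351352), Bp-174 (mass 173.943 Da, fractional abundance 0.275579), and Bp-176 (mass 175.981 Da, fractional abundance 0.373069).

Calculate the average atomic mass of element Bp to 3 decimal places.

Average mass = Σ (abundance × isotope mass) = 0.351352 × 171.980 + 0.275579 × 173.943 + 0.373069 × 175.981
= 60.4255 + 47.9350 + 65.6531 = 174.0136 Da

174.014 Da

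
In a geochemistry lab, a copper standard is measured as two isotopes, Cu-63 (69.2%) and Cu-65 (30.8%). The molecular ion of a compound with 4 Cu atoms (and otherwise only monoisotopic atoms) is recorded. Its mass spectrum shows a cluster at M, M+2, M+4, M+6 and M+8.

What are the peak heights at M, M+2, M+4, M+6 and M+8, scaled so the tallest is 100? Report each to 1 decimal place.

56.2 : 100.0 : 66.8 : 19.8 : 2.2

Expanding (0.692 + 0.308)^4:
P(M) = 0.692^4 = 0.229311
P(M+2) = 4 × 0.692^3 × 0.308^1 = 0.408253
P(M+4) = 6 × 0.692^2 × 0.308^2 = 0.272562
P(M+6) = 4 × 0.692^1 × 0.308^3 = 0.080876
P(M+8) = 0.308^4 = 0.008999
The M+2 peak is largest (0.408253); scaling to 100 gives 56.2 : 100.0 : 66.8 : 19.8 : 2.2.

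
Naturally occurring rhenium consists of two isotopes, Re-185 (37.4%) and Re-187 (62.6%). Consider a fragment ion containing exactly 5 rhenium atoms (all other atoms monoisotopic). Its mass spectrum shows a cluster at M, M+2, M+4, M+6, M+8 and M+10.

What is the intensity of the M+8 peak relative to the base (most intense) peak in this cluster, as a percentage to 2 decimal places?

83.69%

Binomial terms of (0.374 + 0.626)^5: M 0.0073, M+2 0.0612, M+4 0.2050, M+6 0.3431, M+8 0.2872, M+10 0.0961 → M+6 is the base peak.
P(M+6) = C(5,3) × 0.374^2 × 0.626^3 = 10 × 0.139876 × 0.24531438 = 0.343136 (base)
P(M+8) = C(5,4) × 0.374^1 × 0.626^4 = 5 × 0.3740 × 0.1535668 = 0.287170
Relative intensity = 0.287170 / 0.343136 × 100 = 83.69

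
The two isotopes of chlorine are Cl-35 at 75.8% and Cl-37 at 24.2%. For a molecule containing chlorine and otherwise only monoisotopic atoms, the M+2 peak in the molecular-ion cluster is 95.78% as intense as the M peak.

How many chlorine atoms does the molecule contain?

With n Cl atoms, P(M+2)/P(M) = C(n,1)·p^(n−1)q / p^n = n·q/p = n · 0.242/0.758.
n = 0.9578 × 0.758/0.242 = 3.00 ≈ 3

3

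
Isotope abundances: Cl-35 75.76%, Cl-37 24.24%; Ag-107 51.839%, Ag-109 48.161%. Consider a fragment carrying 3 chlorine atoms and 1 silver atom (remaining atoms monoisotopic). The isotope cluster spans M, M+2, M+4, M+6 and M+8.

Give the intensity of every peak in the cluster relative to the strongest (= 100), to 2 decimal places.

52.94 : 100.00 : 63.47 : 16.84 : 1.61

Chlorine pattern (n=3): 0.4348304 : 0.41738208 : 0.13354464 : 0.01424288
Silver pattern (n=1): 0.51839 : 0.48161
Convolve the two distributions (both contribute in 2-u steps):
  M: 0.4348304×0.51839 = 0.225412
  M+2: 0.4348304×0.48161 + 0.41738208×0.51839 = 0.425785
  M+4: 0.41738208×0.48161 + 0.13354464×0.51839 = 0.270244
  M+6: 0.13354464×0.48161 + 0.01424288×0.51839 = 0.071700
  M+8: 0.01424288×0.48161 = 0.006860
Scale to base peak (0.425785) = 100: 52.94 : 100.00 : 63.47 : 16.84 : 1.61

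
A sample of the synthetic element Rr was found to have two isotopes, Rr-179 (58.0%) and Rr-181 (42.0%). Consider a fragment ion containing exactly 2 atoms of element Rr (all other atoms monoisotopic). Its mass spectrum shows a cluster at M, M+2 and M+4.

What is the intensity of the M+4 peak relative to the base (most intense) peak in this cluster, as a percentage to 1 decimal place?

(0.580 + 0.420)^2 gives M 0.3364, M+2 0.4872, M+4 0.1764; the largest is M+2.
P(M+2) = C(2,1) × 0.580^1 × 0.420^1 = 2 × 0.5800 × 0.4200 = 0.487200 (base)
P(M+4) = C(2,2) × 0.580^0 × 0.420^2 = 1 × 1.0000 × 0.1764 = 0.176400
Relative intensity = 0.176400 / 0.487200 × 100 = 36.2

36.2%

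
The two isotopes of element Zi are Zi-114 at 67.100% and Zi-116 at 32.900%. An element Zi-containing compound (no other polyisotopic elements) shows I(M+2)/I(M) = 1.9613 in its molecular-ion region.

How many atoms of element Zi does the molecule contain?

4

The M+2/M ratio from n Zi atoms is n · q/p = n · 0.32900/0.67100.
n = 1.9613 × 0.67100/0.32900 = 4.00 ≈ 4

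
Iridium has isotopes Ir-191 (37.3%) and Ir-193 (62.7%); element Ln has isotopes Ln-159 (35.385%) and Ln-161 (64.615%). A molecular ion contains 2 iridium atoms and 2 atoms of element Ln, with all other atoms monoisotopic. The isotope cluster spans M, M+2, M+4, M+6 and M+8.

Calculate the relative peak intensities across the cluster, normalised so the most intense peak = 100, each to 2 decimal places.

4.64 : 32.58 : 85.64 : 100.00 : 43.76

Iridium pattern (n=2): 0.139129 : 0.467742 : 0.393129
Element Ln pattern (n=2): 0.12520982 : 0.45728035 : 0.41750982
Convolve the two distributions (both contribute in 2-u steps):
  M: 0.139129×0.12520982 = 0.017420
  M+2: 0.139129×0.45728035 + 0.467742×0.12520982 = 0.122187
  M+4: 0.139129×0.41750982 + 0.467742×0.45728035 + 0.393129×0.12520982 = 0.321201
  M+6: 0.467742×0.41750982 + 0.393129×0.45728035 = 0.375057
  M+8: 0.393129×0.41750982 = 0.164135
Scale to base peak (0.375057) = 100: 4.64 : 32.58 : 85.64 : 100.00 : 43.76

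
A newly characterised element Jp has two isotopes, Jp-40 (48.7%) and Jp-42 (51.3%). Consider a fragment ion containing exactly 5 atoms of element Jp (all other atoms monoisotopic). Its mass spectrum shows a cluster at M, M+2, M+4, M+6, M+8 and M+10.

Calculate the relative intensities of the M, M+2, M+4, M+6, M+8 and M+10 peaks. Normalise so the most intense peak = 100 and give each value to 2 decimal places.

8.56 : 45.06 : 94.93 : 100.00 : 52.67 : 11.10

Each Jp atom is independently Jp-40 (p = 0.487) or Jp-42 (q = 0.513); the cluster is the binomial expansion (p + q)^5.
P(M) = 0.487^5 = 0.027393
P(M+2) = 5 × 0.487^4 × 0.513^1 = 0.144279
P(M+4) = 10 × 0.487^3 × 0.513^2 = 0.303964
P(M+6) = 10 × 0.487^2 × 0.513^3 = 0.320192
P(M+8) = 5 × 0.487^1 × 0.513^4 = 0.168643
P(M+10) = 0.513^5 = 0.035529
The M+6 peak is largest (0.320192); scaling to 100 gives 8.56 : 45.06 : 94.93 : 100.00 : 52.67 : 11.10.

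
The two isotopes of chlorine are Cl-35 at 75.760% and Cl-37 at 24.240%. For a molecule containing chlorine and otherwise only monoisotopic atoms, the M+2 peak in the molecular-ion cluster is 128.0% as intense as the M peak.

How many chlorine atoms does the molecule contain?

For n independent Cl atoms, I(M+2)/I(M) = n · (abundance Cl-37) / (abundance Cl-35) = n · 0.24240/0.75760.
n = 1.280 × 0.75760/0.24240 = 4.00 ≈ 4

4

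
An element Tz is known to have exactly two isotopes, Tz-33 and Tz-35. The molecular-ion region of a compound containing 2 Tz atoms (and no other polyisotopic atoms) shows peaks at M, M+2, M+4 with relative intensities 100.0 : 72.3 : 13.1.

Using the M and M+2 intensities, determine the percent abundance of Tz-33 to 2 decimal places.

If p is the fraction of Tz that is Tz-33, then I(M+2)/I(M) = [C(2,1)·p^1·(1−p)] / p^2 = 2·(1−p)/p = 72.3/100.0 = 0.7230
(1−p)/p = 0.7230/2 = 0.3615  ⇒  p = 1/(1 + 0.3615) = 0.7345
Tz-33: 73.45%, Tz-35: 26.55%.

73.45%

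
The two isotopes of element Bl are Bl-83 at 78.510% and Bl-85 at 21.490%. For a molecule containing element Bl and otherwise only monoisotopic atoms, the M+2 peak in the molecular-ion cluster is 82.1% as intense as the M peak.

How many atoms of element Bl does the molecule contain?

With n Bl atoms, P(M+2)/P(M) = C(n,1)·p^(n−1)q / p^n = n·q/p = n · 0.21490/0.78510.
n = 0.821 × 0.78510/0.21490 = 3.00 ≈ 3

3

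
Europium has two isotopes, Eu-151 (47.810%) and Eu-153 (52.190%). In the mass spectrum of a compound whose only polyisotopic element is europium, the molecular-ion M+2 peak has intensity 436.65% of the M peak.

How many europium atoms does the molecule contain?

For n independent Eu atoms, I(M+2)/I(M) = n · (abundance Eu-153) / (abundance Eu-151) = n · 0.52190/0.47810.
n = 4.3665 × 0.47810/0.52190 = 4.00 ≈ 4

4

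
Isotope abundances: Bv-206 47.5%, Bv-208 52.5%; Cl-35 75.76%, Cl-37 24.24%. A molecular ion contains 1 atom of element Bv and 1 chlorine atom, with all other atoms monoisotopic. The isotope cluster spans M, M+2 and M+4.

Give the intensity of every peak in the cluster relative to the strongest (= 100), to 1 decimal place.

70.2 : 100.0 : 24.8

Element Bv pattern (n=1): 0.4750 : 0.5250
Chlorine pattern (n=1): 0.7576 : 0.2424
Convolve the two distributions (both contribute in 2-u steps):
  M: 0.4750×0.7576 = 0.359860
  M+2: 0.4750×0.2424 + 0.5250×0.7576 = 0.512880
  M+4: 0.5250×0.2424 = 0.127260
Scale to base peak (0.512880) = 100: 70.2 : 100.0 : 24.8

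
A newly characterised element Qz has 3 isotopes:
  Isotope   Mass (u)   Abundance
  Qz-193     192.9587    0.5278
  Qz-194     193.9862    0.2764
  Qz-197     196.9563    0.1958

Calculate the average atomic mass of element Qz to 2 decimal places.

194.03 u

Ar = Σ fᵢ·mᵢ = 0.5278 × 192.9587 + 0.2764 × 193.9862 + 0.1958 × 196.9563
= 101.84360 + 53.61779 + 38.56404 = 194.02543 u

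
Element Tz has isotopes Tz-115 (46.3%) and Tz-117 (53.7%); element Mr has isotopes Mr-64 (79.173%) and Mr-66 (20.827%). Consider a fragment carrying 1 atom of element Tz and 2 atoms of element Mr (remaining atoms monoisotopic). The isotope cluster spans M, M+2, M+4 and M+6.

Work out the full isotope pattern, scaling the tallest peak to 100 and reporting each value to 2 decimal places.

59.31 : 100.00 : 40.30 : 4.76

Element Tz pattern (n=1): 0.4630 : 0.5370
Element Mr pattern (n=2): 0.62683639 : 0.32978721 : 0.04337639
Convolve the two distributions (both contribute in 2-u steps):
  M: 0.4630×0.62683639 = 0.290225
  M+2: 0.4630×0.32978721 + 0.5370×0.62683639 = 0.489303
  M+4: 0.4630×0.04337639 + 0.5370×0.32978721 = 0.197179
  M+6: 0.5370×0.04337639 = 0.023293
Scale to base peak (0.489303) = 100: 59.31 : 100.00 : 40.30 : 4.76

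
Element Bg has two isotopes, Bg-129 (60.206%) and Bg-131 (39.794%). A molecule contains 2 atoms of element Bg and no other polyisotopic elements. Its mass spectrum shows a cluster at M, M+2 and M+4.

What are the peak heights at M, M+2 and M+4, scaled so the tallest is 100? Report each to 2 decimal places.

75.65 : 100.00 : 33.05

Expanding (0.60206 + 0.39794)^2:
P(M) = 0.60206^2 = 0.362476
P(M+2) = 2 × 0.60206^1 × 0.39794^1 = 0.479168
P(M+4) = 0.39794^2 = 0.158356
The M+2 peak is largest (0.479168); scaling to 100 gives 75.65 : 100.00 : 33.05.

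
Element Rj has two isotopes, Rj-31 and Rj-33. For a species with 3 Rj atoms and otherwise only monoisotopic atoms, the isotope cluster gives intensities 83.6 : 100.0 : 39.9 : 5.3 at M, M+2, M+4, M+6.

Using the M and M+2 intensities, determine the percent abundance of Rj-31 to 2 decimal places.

71.49%

Let p = fractional abundance of Rj-31. I(M+2)/I(M) = [C(3,1)·p^2·(1−p)] / p^3 = 3·(1−p)/p = 100.0/83.6 = 1.1962
(1−p)/p = 1.1962/3 = 0.3987  ⇒  p = 1/(1 + 0.3987) = 0.7149
Rj-31: 71.49%, Rj-33: 28.51%.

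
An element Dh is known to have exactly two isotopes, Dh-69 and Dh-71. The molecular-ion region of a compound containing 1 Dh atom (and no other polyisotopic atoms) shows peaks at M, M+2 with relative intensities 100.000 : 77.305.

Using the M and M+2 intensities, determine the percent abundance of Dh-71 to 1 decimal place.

Write p for the Dh-69 fraction. I(M+2)/I(M) = [C(1,1)·p^0·(1−p)] / p^1 = 1·(1−p)/p = 77.305/100.000 = 0.7731
(1−p)/p = 0.7731/1 = 0.7731  ⇒  p = 1/(1 + 0.7731) = 0.5640
Dh-69: 56.4%, Dh-71: 43.6%.

43.6%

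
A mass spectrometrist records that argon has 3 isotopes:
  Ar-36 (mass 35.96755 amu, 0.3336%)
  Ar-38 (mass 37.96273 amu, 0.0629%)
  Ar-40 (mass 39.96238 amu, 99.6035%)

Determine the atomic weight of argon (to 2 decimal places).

39.95 amu

Ar = Σ fᵢ·mᵢ = 0.003336 × 35.96755 + 0.000629 × 37.96273 + 0.996035 × 39.96238
= 0.119988 + 0.023879 + 39.803929 = 39.947796 amu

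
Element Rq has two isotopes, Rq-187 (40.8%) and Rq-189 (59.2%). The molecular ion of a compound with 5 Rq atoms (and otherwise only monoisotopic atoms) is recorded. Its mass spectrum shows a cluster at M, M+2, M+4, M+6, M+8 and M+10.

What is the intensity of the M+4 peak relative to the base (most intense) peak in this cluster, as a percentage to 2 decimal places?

Binomial terms of (0.408 + 0.592)^5: M 0.0113, M+2 0.0820, M+4 0.2380, M+6 0.3454, M+8 0.2506, M+10 0.0727 → M+6 is the base peak.
P(M+6) = C(5,3) × 0.408^2 × 0.592^3 = 10 × 0.166464 × 0.20747469 = 0.345371 (base)
P(M+4) = C(5,2) × 0.408^3 × 0.592^2 = 10 × 0.06791731 × 0.350464 = 0.238026
Relative intensity = 0.238026 / 0.345371 × 100 = 68.92

68.92%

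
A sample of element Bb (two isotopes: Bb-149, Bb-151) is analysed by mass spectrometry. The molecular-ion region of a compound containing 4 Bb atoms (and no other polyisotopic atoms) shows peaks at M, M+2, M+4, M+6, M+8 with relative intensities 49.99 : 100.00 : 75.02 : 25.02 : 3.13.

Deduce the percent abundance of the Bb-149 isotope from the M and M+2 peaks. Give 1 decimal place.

66.7%

Let p = fractional abundance of Bb-149. I(M+2)/I(M) = [C(4,1)·p^3·(1−p)] / p^4 = 4·(1−p)/p = 100.00/49.99 = 2.0004
(1−p)/p = 2.0004/4 = 0.5001  ⇒  p = 1/(1 + 0.5001) = 0.6666
Bb-149: 66.7%, Bb-151: 33.3%.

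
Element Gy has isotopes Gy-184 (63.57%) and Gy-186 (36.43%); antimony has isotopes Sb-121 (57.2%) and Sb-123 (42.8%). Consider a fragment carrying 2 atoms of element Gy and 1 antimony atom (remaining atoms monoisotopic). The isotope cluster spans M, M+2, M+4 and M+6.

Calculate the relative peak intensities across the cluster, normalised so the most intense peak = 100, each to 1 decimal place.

Element Gy pattern (n=2): 0.40411449 : 0.46317102 : 0.13271449
Antimony pattern (n=1): 0.5720 : 0.4280
Convolve the two distributions (both contribute in 2-u steps):
  M: 0.40411449×0.5720 = 0.231153
  M+2: 0.40411449×0.4280 + 0.46317102×0.5720 = 0.437895
  M+4: 0.46317102×0.4280 + 0.13271449×0.5720 = 0.274150
  M+6: 0.13271449×0.4280 = 0.056802
Scale to base peak (0.437895) = 100: 52.8 : 100.0 : 62.6 : 13.0

52.8 : 100.0 : 62.6 : 13.0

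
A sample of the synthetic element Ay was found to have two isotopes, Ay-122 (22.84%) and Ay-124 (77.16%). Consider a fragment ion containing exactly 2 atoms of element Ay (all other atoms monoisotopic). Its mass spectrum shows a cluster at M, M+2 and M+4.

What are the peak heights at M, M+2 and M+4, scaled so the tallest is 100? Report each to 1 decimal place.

Each Ay atom is independently Ay-122 (p = 0.2284) or Ay-124 (q = 0.7716); the cluster is the binomial expansion (p + q)^2.
P(M) = 0.2284^2 = 0.052167
P(M+2) = 2 × 0.2284^1 × 0.7716^1 = 0.352467
P(M+4) = 0.7716^2 = 0.595367
The M+4 peak is largest (0.595367); scaling to 100 gives 8.8 : 59.2 : 100.0.

8.8 : 59.2 : 100.0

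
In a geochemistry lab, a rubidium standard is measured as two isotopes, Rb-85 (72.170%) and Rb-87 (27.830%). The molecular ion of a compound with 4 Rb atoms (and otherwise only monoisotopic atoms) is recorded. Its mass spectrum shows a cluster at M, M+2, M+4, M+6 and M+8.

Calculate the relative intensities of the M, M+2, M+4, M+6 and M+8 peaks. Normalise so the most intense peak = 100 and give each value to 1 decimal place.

Each Rb atom is independently Rb-85 (p = 0.72170) or Rb-87 (q = 0.27830); the cluster is the binomial expansion (p + q)^4.
P(M) = 0.72170^4 = 0.271286
P(M+2) = 4 × 0.72170^3 × 0.27830^1 = 0.418450
P(M+4) = 6 × 0.72170^2 × 0.27830^2 = 0.242042
P(M+6) = 4 × 0.72170^1 × 0.27830^3 = 0.062224
P(M+8) = 0.27830^4 = 0.005999
The M+2 peak is largest (0.418450); scaling to 100 gives 64.8 : 100.0 : 57.8 : 14.9 : 1.4.

64.8 : 100.0 : 57.8 : 14.9 : 1.4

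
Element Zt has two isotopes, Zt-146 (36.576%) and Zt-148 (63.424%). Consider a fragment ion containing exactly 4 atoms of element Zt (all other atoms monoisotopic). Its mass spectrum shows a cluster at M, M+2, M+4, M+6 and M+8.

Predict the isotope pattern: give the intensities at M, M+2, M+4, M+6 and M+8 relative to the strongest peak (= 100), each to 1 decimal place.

The 4 Zt atoms are independent, so intensities follow the terms of (0.36576 + 0.63424)^4.
P(M) = 0.36576^4 = 0.017897
P(M+2) = 4 × 0.36576^3 × 0.63424^1 = 0.124137
P(M+4) = 6 × 0.36576^2 × 0.63424^2 = 0.322887
P(M+6) = 4 × 0.36576^1 × 0.63424^3 = 0.373265
P(M+8) = 0.63424^4 = 0.161813
The M+6 peak is largest (0.373265); scaling to 100 gives 4.8 : 33.3 : 86.5 : 100.0 : 43.4.

4.8 : 33.3 : 86.5 : 100.0 : 43.4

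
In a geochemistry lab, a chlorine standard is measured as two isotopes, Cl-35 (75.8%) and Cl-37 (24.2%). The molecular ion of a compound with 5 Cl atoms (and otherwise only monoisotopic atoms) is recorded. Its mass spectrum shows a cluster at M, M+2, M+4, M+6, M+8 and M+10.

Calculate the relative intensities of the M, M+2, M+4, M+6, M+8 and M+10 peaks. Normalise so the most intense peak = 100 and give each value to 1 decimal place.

Each Cl atom is independently Cl-35 (p = 0.758) or Cl-37 (q = 0.242); the cluster is the binomial expansion (p + q)^5.
P(M) = 0.758^5 = 0.250234
P(M+2) = 5 × 0.758^4 × 0.242^1 = 0.399450
P(M+4) = 10 × 0.758^3 × 0.242^2 = 0.255058
P(M+6) = 10 × 0.758^2 × 0.242^3 = 0.081430
P(M+8) = 5 × 0.758^1 × 0.242^4 = 0.012999
P(M+10) = 0.242^5 = 0.000830
The M+2 peak is largest (0.399450); scaling to 100 gives 62.6 : 100.0 : 63.9 : 20.4 : 3.3 : 0.2.

62.6 : 100.0 : 63.9 : 20.4 : 3.3 : 0.2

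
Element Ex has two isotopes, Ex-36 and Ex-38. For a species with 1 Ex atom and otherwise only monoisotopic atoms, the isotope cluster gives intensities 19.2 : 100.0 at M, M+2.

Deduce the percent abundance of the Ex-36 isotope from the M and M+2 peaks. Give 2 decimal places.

16.11%

Write p for the Ex-36 fraction. I(M+2)/I(M) = [C(1,1)·p^0·(1−p)] / p^1 = 1·(1−p)/p = 100.0/19.2 = 5.2083
(1−p)/p = 5.2083/1 = 5.2083  ⇒  p = 1/(1 + 5.2083) = 0.1611
Ex-36: 16.11%, Ex-38: 83.89%.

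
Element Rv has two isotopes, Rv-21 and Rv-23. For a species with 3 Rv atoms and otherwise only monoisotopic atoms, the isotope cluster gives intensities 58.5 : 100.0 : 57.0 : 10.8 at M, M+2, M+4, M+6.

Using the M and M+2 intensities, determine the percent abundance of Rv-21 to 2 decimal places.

63.70%

Let p = fractional abundance of Rv-21. I(M+2)/I(M) = [C(3,1)·p^2·(1−p)] / p^3 = 3·(1−p)/p = 100.0/58.5 = 1.7094
(1−p)/p = 1.7094/3 = 0.5698  ⇒  p = 1/(1 + 0.5698) = 0.6370
Rv-21: 63.70%, Rv-23: 36.30%.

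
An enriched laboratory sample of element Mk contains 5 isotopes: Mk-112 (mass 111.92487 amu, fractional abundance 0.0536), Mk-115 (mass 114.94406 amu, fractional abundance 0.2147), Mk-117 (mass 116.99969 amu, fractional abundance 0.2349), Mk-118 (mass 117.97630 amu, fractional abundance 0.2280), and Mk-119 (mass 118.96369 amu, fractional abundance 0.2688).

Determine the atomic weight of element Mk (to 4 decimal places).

Average mass = Σ (abundance × isotope mass) = 0.0536 × 111.92487 + 0.2147 × 114.94406 + 0.2349 × 116.99969 + 0.2280 × 117.97630 + 0.2688 × 118.96369
= 5.999173 + 24.678490 + 27.483227 + 26.898596 + 31.977440 = 117.036926 amu

117.0369 amu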